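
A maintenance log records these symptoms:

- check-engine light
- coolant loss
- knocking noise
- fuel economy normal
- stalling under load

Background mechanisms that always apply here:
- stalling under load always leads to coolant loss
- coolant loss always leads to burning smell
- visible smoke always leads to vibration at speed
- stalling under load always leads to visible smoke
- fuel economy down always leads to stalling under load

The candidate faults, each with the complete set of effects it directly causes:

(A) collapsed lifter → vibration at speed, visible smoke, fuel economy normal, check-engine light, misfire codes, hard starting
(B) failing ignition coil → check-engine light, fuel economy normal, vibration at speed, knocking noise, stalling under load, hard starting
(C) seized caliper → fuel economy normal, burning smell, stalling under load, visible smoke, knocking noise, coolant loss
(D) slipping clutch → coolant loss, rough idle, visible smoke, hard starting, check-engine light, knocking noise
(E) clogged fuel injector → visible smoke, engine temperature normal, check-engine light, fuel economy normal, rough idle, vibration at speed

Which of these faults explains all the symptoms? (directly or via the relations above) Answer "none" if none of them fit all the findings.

B

Testing each hypothesis:
(A) collapsed lifter — check-engine light match; coolant loss miss; knocking noise miss; fuel economy normal match; stalling under load miss
(B) failing ignition coil — check-engine light match; coolant loss match (through stalling under load → coolant loss); knocking noise match; fuel economy normal match; stalling under load match
(C) seized caliper — check-engine light miss; coolant loss match; knocking noise match; fuel economy normal match; stalling under load match
(D) slipping clutch — does not account for fuel economy normal, stalling under load
(E) clogged fuel injector — check-engine light match; coolant loss miss; knocking noise miss; fuel economy normal match; stalling under load miss
(B) alone accounts for all the evidence.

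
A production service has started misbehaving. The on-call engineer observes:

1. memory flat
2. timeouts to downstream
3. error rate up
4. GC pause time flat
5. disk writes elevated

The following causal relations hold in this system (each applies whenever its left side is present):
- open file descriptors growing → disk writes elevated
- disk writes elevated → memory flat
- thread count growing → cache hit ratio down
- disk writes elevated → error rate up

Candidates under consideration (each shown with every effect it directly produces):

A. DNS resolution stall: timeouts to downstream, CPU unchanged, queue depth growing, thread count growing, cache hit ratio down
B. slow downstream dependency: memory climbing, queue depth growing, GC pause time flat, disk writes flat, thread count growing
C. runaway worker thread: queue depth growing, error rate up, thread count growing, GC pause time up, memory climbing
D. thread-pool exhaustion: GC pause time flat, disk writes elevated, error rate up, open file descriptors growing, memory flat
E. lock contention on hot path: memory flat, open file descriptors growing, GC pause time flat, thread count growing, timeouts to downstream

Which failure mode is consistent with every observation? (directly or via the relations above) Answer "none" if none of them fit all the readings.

Per-candidate check:
(A) DNS resolution stall — does not account for memory flat, error rate up, GC pause time flat, disk writes elevated
(B) slow downstream dependency — fails on memory flat, timeouts to downstream, error rate up, disk writes elevated (predicts memory climbing, not memory flat; predicts disk writes flat, not disk writes elevated)
(C) runaway worker thread — fails on memory flat, timeouts to downstream, GC pause time flat, disk writes elevated (predicts memory climbing, not memory flat; predicts GC pause time up, not GC pause time flat)
(D) thread-pool exhaustion — memory flat yes; timeouts to downstream NO; error rate up yes; GC pause time flat yes; disk writes elevated yes
(E) lock contention on hot path — accounts for every observation (error rate up through open file descriptors growing → disk writes elevated → error rate up)
(E) is the only candidate with no mismatches.

E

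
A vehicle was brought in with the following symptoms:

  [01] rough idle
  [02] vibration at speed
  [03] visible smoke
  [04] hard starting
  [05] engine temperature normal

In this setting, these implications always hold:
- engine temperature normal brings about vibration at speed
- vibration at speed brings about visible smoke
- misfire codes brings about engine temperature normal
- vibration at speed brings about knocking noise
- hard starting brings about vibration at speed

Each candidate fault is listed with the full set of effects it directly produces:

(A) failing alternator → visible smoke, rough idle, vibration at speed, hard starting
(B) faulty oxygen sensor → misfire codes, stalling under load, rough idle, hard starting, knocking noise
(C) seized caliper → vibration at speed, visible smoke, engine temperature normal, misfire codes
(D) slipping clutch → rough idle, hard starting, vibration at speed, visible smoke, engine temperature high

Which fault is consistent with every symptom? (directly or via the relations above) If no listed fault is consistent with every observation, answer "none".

Checking each candidate against the observations:
(A) failing alternator — does not account for engine temperature normal
(B) faulty oxygen sensor — rough idle match; vibration at speed match (through hard starting → vibration at speed); visible smoke match (through hard starting → vibration at speed → visible smoke); hard starting match; engine temperature normal match (through misfire codes → engine temperature normal)
(C) seized caliper — rough idle miss; vibration at speed match; visible smoke match; hard starting miss; engine temperature normal match
(D) slipping clutch — fails on engine temperature normal (predicts engine temperature high, not engine temperature normal)
(B) is the only candidate with no mismatches.

B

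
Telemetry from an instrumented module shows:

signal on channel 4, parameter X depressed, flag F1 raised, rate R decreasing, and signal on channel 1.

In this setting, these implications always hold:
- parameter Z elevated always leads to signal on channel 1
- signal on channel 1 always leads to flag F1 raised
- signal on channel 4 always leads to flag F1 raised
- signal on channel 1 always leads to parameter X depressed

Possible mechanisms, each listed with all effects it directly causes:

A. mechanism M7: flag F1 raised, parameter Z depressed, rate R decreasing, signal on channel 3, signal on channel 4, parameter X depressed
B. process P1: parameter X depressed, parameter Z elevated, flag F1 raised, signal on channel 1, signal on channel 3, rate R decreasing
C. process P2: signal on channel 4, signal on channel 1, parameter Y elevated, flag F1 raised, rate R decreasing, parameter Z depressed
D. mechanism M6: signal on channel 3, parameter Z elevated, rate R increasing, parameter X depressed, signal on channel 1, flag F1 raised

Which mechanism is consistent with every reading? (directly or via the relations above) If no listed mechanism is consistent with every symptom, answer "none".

Per-candidate check:
(A) mechanism M7 — signal on channel 4 match; parameter X depressed match; flag F1 raised match; rate R decreasing match; signal on channel 1 miss
(B) process P1 — signal on channel 4 miss; parameter X depressed match; flag F1 raised match; rate R decreasing match; signal on channel 1 match
(C) process P2 — signal on channel 4 match; parameter X depressed match (by signal on channel 1 → parameter X depressed); flag F1 raised match; rate R decreasing match; signal on channel 1 match
(D) mechanism M6 — fails on signal on channel 4, rate R decreasing (predicts rate R increasing, not rate R decreasing)
Only (C) is consistent with every observation.

C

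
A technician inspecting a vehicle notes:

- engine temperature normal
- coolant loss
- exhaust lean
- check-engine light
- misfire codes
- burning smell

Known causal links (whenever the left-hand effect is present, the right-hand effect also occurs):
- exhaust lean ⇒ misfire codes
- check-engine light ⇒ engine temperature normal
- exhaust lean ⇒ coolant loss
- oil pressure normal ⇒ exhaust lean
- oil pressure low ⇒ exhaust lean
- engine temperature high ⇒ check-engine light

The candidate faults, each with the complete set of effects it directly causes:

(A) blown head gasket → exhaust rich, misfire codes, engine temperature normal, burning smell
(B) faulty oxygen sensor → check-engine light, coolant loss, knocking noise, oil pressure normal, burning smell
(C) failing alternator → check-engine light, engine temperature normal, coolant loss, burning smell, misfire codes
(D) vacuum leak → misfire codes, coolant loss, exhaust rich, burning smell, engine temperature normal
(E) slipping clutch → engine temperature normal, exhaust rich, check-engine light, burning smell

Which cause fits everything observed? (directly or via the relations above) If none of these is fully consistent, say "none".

B

Checking each candidate against the observations:
(A) blown head gasket — engine temperature normal yes; coolant loss NO; exhaust lean NO; check-engine light NO; misfire codes yes; burning smell yes
(B) faulty oxygen sensor — engine temperature normal yes (via check-engine light → engine temperature normal); coolant loss yes; exhaust lean yes (via oil pressure normal → exhaust lean); check-engine light yes; misfire codes yes (via oil pressure normal → exhaust lean → misfire codes); burning smell yes
(C) failing alternator — engine temperature normal yes; coolant loss yes; exhaust lean NO; check-engine light yes; misfire codes yes; burning smell yes
(D) vacuum leak — fails on exhaust lean, check-engine light (predicts exhaust rich, not exhaust lean)
(E) slipping clutch — fails on coolant loss, exhaust lean, misfire codes (predicts exhaust rich, not exhaust lean)
Only (B) is consistent with every observation.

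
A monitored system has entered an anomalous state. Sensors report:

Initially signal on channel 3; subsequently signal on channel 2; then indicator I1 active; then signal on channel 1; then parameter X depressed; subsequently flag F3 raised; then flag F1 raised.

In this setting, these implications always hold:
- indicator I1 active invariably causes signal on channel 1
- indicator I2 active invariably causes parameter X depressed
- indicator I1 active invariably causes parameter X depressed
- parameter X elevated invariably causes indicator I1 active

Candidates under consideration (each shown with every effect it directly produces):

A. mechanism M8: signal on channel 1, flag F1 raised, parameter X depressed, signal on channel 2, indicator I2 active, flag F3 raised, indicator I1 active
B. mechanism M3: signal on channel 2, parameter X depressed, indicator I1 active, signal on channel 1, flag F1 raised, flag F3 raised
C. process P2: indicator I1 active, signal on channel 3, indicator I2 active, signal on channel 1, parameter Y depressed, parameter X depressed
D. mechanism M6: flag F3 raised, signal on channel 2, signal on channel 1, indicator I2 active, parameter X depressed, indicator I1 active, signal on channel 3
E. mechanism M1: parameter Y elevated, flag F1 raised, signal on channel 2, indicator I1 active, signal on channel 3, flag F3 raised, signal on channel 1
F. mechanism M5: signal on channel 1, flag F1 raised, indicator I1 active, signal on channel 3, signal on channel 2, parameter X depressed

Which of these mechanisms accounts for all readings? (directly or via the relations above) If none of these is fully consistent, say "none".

E

Per-candidate check:
(A) mechanism M8 — signal on channel 3 NO; signal on channel 2 yes; indicator I1 active yes; signal on channel 1 yes; parameter X depressed yes; flag F3 raised yes; flag F1 raised yes
(B) mechanism M3 — signal on channel 3 NO; signal on channel 2 yes; indicator I1 active yes; signal on channel 1 yes; parameter X depressed yes; flag F3 raised yes; flag F1 raised yes
(C) process P2 — does not account for signal on channel 2, flag F3 raised, flag F1 raised
(D) mechanism M6 — does not account for flag F1 raised
(E) mechanism M1 — accounts for every observation (parameter X depressed by indicator I1 active → parameter X depressed)
(F) mechanism M5 — does not account for flag F3 raised
(E) is the only candidate with no mismatches.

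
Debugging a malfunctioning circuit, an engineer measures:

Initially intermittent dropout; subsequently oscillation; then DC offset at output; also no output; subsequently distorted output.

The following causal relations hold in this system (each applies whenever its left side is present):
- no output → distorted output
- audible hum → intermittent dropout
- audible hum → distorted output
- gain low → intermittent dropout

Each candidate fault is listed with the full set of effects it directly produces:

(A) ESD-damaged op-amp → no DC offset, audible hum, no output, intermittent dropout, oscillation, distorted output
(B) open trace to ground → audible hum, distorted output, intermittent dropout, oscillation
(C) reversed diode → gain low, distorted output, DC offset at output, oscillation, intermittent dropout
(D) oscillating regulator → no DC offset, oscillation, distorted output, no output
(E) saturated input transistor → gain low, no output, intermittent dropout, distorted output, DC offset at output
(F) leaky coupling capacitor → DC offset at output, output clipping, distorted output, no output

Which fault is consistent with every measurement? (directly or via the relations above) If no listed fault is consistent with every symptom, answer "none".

Checking each candidate against the observations:
(A) ESD-damaged op-amp — intermittent dropout yes; oscillation yes; DC offset at output NO; no output yes; distorted output yes
(B) open trace to ground — does not account for DC offset at output, no output
(C) reversed diode — intermittent dropout yes; oscillation yes; DC offset at output yes; no output NO; distorted output yes
(D) oscillating regulator — intermittent dropout NO; oscillation yes; DC offset at output NO; no output yes; distorted output yes
(E) saturated input transistor — intermittent dropout yes; oscillation NO; DC offset at output yes; no output yes; distorted output yes
(F) leaky coupling capacitor — does not account for intermittent dropout, oscillation
Every candidate fails on at least one observation.

none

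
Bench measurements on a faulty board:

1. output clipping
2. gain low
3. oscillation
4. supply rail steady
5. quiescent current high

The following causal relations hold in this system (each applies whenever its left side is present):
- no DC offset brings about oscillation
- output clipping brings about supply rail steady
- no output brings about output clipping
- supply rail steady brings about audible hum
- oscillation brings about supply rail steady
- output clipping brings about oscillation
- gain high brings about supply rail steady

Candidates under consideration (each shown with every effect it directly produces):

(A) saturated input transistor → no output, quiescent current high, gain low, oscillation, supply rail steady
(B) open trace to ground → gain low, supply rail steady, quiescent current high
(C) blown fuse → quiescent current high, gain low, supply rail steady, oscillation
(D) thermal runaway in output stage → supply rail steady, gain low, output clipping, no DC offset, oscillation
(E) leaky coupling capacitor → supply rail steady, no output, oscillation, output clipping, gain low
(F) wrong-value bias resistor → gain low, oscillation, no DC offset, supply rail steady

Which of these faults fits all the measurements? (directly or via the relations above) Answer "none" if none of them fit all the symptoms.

A

For each candidate, compare predicted effects to what was observed:
(A) saturated input transistor — output clipping yes (by no output → output clipping); gain low yes; oscillation yes; supply rail steady yes; quiescent current high yes
(B) open trace to ground — output clipping NO; gain low yes; oscillation NO; supply rail steady yes; quiescent current high yes
(C) blown fuse — output clipping NO; gain low yes; oscillation yes; supply rail steady yes; quiescent current high yes
(D) thermal runaway in output stage — does not account for quiescent current high
(E) leaky coupling capacitor — output clipping yes; gain low yes; oscillation yes; supply rail steady yes; quiescent current high NO
(F) wrong-value bias resistor — output clipping NO; gain low yes; oscillation yes; supply rail steady yes; quiescent current high NO
(A) alone accounts for all the evidence.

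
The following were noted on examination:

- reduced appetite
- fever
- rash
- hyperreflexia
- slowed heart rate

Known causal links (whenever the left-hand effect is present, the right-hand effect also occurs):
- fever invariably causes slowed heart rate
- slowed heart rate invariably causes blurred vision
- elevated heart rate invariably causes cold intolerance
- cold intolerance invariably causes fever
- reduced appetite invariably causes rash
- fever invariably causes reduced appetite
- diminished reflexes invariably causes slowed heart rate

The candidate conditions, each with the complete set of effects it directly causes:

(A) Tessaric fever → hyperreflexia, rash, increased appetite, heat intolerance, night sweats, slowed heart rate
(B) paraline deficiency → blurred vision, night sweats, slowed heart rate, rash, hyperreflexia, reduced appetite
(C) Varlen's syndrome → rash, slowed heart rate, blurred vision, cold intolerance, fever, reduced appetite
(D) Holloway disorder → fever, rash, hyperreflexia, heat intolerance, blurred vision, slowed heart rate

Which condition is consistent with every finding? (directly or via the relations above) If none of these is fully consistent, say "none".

Per-candidate check:
(A) Tessaric fever — fails on reduced appetite, fever (predicts increased appetite, not reduced appetite)
(B) paraline deficiency — does not account for fever
(C) Varlen's syndrome — does not account for hyperreflexia
(D) Holloway disorder — accounts for every observation (reduced appetite through fever → reduced appetite)
(D) is the only candidate with no mismatches.

D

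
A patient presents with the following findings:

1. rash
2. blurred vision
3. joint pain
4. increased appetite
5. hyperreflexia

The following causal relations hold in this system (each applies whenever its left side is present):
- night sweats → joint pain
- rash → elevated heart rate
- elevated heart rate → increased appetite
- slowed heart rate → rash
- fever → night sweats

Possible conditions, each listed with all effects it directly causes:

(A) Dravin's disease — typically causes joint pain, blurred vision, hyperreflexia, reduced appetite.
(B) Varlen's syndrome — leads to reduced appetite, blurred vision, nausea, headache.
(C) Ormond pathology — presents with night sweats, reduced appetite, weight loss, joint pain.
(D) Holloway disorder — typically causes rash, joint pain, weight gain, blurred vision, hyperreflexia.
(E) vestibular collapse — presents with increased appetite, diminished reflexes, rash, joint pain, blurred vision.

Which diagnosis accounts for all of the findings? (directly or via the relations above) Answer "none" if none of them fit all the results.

D

Per-candidate check:
(A) Dravin's disease — rash miss; blurred vision match; joint pain match; increased appetite miss; hyperreflexia match
(B) Varlen's syndrome — rash miss; blurred vision match; joint pain miss; increased appetite miss; hyperreflexia miss
(C) Ormond pathology — fails on rash, blurred vision, increased appetite, hyperreflexia (predicts reduced appetite, not increased appetite)
(D) Holloway disorder — accounts for every observation (increased appetite via rash → elevated heart rate → increased appetite)
(E) vestibular collapse — rash match; blurred vision match; joint pain match; increased appetite match; hyperreflexia miss
Only (D) is consistent with every observation.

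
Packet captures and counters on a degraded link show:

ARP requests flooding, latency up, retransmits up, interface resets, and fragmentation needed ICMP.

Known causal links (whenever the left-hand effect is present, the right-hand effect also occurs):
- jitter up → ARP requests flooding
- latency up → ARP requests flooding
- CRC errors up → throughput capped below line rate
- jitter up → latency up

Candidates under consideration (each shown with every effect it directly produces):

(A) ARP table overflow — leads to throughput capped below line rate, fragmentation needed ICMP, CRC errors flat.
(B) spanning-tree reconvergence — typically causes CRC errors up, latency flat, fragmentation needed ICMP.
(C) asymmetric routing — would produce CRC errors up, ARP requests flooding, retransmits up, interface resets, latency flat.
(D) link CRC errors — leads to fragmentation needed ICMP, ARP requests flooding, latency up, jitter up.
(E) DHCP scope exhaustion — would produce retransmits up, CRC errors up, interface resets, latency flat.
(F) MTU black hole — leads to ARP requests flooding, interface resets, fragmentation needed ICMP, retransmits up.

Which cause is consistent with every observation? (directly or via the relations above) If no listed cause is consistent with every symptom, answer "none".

none

Checking each candidate against the observations:
(A) ARP table overflow — ARP requests flooding NO; latency up NO; retransmits up NO; interface resets NO; fragmentation needed ICMP yes
(B) spanning-tree reconvergence — ARP requests flooding NO; latency up NO; retransmits up NO; interface resets NO; fragmentation needed ICMP yes
(C) asymmetric routing — ARP requests flooding yes; latency up NO; retransmits up yes; interface resets yes; fragmentation needed ICMP NO
(D) link CRC errors — ARP requests flooding yes; latency up yes; retransmits up NO; interface resets NO; fragmentation needed ICMP yes
(E) DHCP scope exhaustion — ARP requests flooding NO; latency up NO; retransmits up yes; interface resets yes; fragmentation needed ICMP NO
(F) MTU black hole — ARP requests flooding yes; latency up NO; retransmits up yes; interface resets yes; fragmentation needed ICMP yes
No candidate is consistent with all observations.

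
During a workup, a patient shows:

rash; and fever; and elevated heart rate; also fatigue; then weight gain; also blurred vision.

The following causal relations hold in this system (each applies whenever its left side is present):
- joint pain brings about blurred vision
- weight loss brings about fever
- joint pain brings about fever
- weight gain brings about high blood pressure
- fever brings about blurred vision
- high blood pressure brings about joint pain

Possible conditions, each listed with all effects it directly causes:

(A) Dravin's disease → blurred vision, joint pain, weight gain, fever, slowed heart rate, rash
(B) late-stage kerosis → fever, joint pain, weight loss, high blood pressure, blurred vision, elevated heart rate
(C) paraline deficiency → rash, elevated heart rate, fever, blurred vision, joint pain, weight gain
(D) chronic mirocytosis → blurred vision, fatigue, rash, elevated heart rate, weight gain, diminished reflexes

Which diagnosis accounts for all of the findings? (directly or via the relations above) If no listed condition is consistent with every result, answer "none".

Testing each hypothesis:
(A) Dravin's disease — rash +; fever +; elevated heart rate -; fatigue -; weight gain +; blurred vision +
(B) late-stage kerosis — fails on rash, fatigue, weight gain (predicts weight loss, not weight gain)
(C) paraline deficiency — does not account for fatigue
(D) chronic mirocytosis — rash +; fever + (through weight gain → high blood pressure → joint pain → fever); elevated heart rate +; fatigue +; weight gain +; blurred vision +
(D) is the only candidate with no mismatches.

D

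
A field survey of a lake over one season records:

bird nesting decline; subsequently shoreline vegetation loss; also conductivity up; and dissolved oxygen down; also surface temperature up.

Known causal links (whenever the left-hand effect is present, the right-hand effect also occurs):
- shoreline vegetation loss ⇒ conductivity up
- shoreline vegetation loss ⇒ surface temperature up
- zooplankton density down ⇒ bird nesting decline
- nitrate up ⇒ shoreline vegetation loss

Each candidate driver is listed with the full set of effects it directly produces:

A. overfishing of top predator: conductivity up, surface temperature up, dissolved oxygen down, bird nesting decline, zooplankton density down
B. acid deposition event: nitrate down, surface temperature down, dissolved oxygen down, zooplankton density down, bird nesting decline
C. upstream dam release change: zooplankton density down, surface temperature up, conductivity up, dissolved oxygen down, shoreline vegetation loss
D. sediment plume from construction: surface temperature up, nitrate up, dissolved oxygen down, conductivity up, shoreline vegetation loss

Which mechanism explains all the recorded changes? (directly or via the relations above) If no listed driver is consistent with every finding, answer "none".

C

Testing each hypothesis:
(A) overfishing of top predator — bird nesting decline match; shoreline vegetation loss miss; conductivity up match; dissolved oxygen down match; surface temperature up match
(B) acid deposition event — bird nesting decline match; shoreline vegetation loss miss; conductivity up miss; dissolved oxygen down match; surface temperature up miss
(C) upstream dam release change — bird nesting decline match (via zooplankton density down → bird nesting decline); shoreline vegetation loss match; conductivity up match; dissolved oxygen down match; surface temperature up match
(D) sediment plume from construction — bird nesting decline miss; shoreline vegetation loss match; conductivity up match; dissolved oxygen down match; surface temperature up match
(C) alone accounts for all the evidence.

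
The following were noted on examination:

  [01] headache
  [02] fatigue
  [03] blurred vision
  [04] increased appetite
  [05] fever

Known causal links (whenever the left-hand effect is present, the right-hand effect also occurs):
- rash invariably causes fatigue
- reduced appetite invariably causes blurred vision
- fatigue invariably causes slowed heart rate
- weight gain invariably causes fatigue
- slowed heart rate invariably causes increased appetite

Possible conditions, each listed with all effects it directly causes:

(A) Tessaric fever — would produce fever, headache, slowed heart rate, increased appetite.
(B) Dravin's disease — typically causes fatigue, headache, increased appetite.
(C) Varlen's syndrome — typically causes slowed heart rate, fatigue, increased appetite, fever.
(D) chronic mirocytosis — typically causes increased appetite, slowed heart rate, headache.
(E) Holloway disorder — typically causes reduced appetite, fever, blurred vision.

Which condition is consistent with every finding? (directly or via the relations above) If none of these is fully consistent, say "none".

none

Per-candidate check:
(A) Tessaric fever — does not account for fatigue, blurred vision
(B) Dravin's disease — does not account for blurred vision, fever
(C) Varlen's syndrome — headache -; fatigue +; blurred vision -; increased appetite +; fever +
(D) chronic mirocytosis — does not account for fatigue, blurred vision, fever
(E) Holloway disorder — fails on headache, fatigue, increased appetite (predicts reduced appetite, not increased appetite)
None of the listed candidates fits everything.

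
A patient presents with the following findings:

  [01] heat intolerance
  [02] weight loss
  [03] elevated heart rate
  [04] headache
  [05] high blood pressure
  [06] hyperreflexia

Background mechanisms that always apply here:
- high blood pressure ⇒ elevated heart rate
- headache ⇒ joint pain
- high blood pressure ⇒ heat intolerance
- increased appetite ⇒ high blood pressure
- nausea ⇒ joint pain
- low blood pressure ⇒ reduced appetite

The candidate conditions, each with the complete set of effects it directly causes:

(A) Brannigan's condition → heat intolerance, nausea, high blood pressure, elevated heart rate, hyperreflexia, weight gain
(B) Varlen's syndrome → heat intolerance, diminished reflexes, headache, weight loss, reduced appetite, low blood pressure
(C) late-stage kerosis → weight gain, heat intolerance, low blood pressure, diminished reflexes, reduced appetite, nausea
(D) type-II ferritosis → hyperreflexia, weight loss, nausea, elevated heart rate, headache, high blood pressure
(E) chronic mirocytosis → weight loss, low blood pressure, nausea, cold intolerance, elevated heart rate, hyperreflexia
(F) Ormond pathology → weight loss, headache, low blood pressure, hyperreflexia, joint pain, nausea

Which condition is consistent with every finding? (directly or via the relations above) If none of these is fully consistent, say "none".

Testing each hypothesis:
(A) Brannigan's condition — fails on weight loss, headache (predicts weight gain, not weight loss)
(B) Varlen's syndrome — fails on elevated heart rate, high blood pressure, hyperreflexia (predicts low blood pressure, not high blood pressure; predicts diminished reflexes, not hyperreflexia)
(C) late-stage kerosis — fails on weight loss, elevated heart rate, headache, high blood pressure, hyperreflexia (predicts weight gain, not weight loss; predicts low blood pressure, not high blood pressure; predicts diminished reflexes, not hyperreflexia)
(D) type-II ferritosis — accounts for every observation (heat intolerance by high blood pressure → heat intolerance)
(E) chronic mirocytosis — fails on heat intolerance, headache, high blood pressure (predicts cold intolerance, not heat intolerance; predicts low blood pressure, not high blood pressure)
(F) Ormond pathology — fails on heat intolerance, elevated heart rate, high blood pressure (predicts low blood pressure, not high blood pressure)
(D) alone accounts for all the evidence.

D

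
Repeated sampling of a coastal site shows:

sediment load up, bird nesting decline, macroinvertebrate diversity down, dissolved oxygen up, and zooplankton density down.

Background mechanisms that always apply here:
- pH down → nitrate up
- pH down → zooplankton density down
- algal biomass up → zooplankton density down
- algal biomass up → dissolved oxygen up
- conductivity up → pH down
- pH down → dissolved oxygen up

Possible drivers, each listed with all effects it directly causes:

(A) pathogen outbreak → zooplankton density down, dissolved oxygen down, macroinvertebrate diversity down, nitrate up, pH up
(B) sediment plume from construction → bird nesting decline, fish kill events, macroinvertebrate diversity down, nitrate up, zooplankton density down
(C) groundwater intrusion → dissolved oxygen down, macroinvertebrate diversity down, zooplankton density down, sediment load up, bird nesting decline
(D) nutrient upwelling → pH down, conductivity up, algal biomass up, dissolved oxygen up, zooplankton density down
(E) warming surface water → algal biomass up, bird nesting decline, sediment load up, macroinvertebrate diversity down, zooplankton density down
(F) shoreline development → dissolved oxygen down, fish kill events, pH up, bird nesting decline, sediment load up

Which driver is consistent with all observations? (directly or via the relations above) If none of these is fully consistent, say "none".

Testing each hypothesis:
(A) pathogen outbreak — fails on sediment load up, bird nesting decline, dissolved oxygen up (predicts dissolved oxygen down, not dissolved oxygen up)
(B) sediment plume from construction — sediment load up -; bird nesting decline +; macroinvertebrate diversity down +; dissolved oxygen up -; zooplankton density down +
(C) groundwater intrusion — sediment load up +; bird nesting decline +; macroinvertebrate diversity down +; dissolved oxygen up -; zooplankton density down +
(D) nutrient upwelling — sediment load up -; bird nesting decline -; macroinvertebrate diversity down -; dissolved oxygen up +; zooplankton density down +
(E) warming surface water — sediment load up +; bird nesting decline +; macroinvertebrate diversity down +; dissolved oxygen up + (through algal biomass up → dissolved oxygen up); zooplankton density down +
(F) shoreline development — fails on macroinvertebrate diversity down, dissolved oxygen up, zooplankton density down (predicts dissolved oxygen down, not dissolved oxygen up)
(E) alone accounts for all the evidence.

E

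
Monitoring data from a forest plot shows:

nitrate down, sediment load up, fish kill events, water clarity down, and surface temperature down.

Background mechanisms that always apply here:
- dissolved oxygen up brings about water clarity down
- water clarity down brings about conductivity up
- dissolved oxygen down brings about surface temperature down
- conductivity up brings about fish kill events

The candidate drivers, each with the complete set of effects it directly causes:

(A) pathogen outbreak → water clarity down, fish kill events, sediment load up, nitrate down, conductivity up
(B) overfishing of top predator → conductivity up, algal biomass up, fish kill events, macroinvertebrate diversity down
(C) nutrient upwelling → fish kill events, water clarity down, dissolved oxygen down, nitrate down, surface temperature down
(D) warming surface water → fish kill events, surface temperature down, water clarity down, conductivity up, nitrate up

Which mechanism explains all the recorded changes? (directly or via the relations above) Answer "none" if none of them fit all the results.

none

Checking each candidate against the observations:
(A) pathogen outbreak — nitrate down yes; sediment load up yes; fish kill events yes; water clarity down yes; surface temperature down NO
(B) overfishing of top predator — does not account for nitrate down, sediment load up, water clarity down, surface temperature down
(C) nutrient upwelling — nitrate down yes; sediment load up NO; fish kill events yes; water clarity down yes; surface temperature down yes
(D) warming surface water — fails on nitrate down, sediment load up (predicts nitrate up, not nitrate down)
None of the listed candidates fits everything.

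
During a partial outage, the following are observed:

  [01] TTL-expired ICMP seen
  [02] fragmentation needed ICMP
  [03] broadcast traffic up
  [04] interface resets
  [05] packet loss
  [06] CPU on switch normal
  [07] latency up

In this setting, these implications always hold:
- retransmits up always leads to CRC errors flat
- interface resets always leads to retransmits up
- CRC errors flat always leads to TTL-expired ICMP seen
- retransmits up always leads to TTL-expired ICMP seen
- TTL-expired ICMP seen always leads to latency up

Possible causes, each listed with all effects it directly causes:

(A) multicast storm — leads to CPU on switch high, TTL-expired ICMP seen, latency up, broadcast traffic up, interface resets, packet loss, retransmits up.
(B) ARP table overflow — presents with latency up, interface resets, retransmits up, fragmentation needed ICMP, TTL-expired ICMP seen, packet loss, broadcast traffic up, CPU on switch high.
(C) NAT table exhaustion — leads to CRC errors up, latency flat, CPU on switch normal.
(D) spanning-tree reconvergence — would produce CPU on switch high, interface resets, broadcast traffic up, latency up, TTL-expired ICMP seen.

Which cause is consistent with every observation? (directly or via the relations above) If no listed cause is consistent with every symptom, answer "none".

none

Checking each candidate against the observations:
(A) multicast storm — TTL-expired ICMP seen ✓; fragmentation needed ICMP ✗; broadcast traffic up ✓; interface resets ✓; packet loss ✓; CPU on switch normal ✗; latency up ✓
(B) ARP table overflow — fails on CPU on switch normal (predicts CPU on switch high, not CPU on switch normal)
(C) NAT table exhaustion — TTL-expired ICMP seen ✗; fragmentation needed ICMP ✗; broadcast traffic up ✗; interface resets ✗; packet loss ✗; CPU on switch normal ✓; latency up ✗
(D) spanning-tree reconvergence — TTL-expired ICMP seen ✓; fragmentation needed ICMP ✗; broadcast traffic up ✓; interface resets ✓; packet loss ✗; CPU on switch normal ✗; latency up ✓
Every candidate fails on at least one observation.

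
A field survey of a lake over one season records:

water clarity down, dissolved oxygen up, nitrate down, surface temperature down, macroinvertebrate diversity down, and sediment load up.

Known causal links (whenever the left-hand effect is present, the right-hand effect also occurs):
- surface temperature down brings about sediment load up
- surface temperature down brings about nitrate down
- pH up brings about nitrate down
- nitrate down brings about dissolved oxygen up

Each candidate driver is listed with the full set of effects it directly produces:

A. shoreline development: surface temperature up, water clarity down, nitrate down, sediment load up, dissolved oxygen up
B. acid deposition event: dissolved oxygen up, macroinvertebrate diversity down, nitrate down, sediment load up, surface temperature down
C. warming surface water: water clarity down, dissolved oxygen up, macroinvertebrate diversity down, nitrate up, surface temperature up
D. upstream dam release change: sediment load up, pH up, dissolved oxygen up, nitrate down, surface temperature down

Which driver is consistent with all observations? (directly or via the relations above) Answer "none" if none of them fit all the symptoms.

none

Per-candidate check:
(A) shoreline development — water clarity down ✓; dissolved oxygen up ✓; nitrate down ✓; surface temperature down ✗; macroinvertebrate diversity down ✗; sediment load up ✓
(B) acid deposition event — water clarity down ✗; dissolved oxygen up ✓; nitrate down ✓; surface temperature down ✓; macroinvertebrate diversity down ✓; sediment load up ✓
(C) warming surface water — fails on nitrate down, surface temperature down, sediment load up (predicts nitrate up, not nitrate down; predicts surface temperature up, not surface temperature down)
(D) upstream dam release change — water clarity down ✗; dissolved oxygen up ✓; nitrate down ✓; surface temperature down ✓; macroinvertebrate diversity down ✗; sediment load up ✓
No candidate is consistent with all observations.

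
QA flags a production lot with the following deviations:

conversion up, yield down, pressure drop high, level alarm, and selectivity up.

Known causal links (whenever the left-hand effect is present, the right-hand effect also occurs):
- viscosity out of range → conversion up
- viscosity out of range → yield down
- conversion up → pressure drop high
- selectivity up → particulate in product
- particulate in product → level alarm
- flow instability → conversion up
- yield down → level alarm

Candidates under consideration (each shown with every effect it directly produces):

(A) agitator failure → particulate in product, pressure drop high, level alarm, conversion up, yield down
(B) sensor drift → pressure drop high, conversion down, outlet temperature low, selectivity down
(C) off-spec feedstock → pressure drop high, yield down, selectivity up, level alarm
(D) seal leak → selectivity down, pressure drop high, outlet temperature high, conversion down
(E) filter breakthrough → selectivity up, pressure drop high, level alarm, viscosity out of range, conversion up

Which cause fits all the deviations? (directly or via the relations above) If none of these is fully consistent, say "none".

E

Per-candidate check:
(A) agitator failure — does not account for selectivity up
(B) sensor drift — conversion up -; yield down -; pressure drop high +; level alarm -; selectivity up -
(C) off-spec feedstock — does not account for conversion up
(D) seal leak — conversion up -; yield down -; pressure drop high +; level alarm -; selectivity up -
(E) filter breakthrough — accounts for every observation (yield down by viscosity out of range → yield down)
(E) is the only candidate with no mismatches.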